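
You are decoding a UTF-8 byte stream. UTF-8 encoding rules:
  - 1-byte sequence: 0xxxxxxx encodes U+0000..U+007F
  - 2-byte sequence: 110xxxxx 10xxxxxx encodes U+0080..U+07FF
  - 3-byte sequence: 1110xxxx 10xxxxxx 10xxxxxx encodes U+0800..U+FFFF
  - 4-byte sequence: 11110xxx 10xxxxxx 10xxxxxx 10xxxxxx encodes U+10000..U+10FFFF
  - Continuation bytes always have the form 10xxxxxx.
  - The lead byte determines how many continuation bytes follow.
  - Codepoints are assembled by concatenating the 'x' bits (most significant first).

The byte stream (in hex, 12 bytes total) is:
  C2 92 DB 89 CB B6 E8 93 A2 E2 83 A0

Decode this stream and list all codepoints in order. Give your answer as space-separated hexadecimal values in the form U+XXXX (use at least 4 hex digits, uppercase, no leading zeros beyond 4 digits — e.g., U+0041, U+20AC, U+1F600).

Answer: U+0092 U+06C9 U+02F6 U+84E2 U+20E0

Derivation:
Byte[0]=C2: 2-byte lead, need 1 cont bytes. acc=0x2
Byte[1]=92: continuation. acc=(acc<<6)|0x12=0x92
Completed: cp=U+0092 (starts at byte 0)
Byte[2]=DB: 2-byte lead, need 1 cont bytes. acc=0x1B
Byte[3]=89: continuation. acc=(acc<<6)|0x09=0x6C9
Completed: cp=U+06C9 (starts at byte 2)
Byte[4]=CB: 2-byte lead, need 1 cont bytes. acc=0xB
Byte[5]=B6: continuation. acc=(acc<<6)|0x36=0x2F6
Completed: cp=U+02F6 (starts at byte 4)
Byte[6]=E8: 3-byte lead, need 2 cont bytes. acc=0x8
Byte[7]=93: continuation. acc=(acc<<6)|0x13=0x213
Byte[8]=A2: continuation. acc=(acc<<6)|0x22=0x84E2
Completed: cp=U+84E2 (starts at byte 6)
Byte[9]=E2: 3-byte lead, need 2 cont bytes. acc=0x2
Byte[10]=83: continuation. acc=(acc<<6)|0x03=0x83
Byte[11]=A0: continuation. acc=(acc<<6)|0x20=0x20E0
Completed: cp=U+20E0 (starts at byte 9)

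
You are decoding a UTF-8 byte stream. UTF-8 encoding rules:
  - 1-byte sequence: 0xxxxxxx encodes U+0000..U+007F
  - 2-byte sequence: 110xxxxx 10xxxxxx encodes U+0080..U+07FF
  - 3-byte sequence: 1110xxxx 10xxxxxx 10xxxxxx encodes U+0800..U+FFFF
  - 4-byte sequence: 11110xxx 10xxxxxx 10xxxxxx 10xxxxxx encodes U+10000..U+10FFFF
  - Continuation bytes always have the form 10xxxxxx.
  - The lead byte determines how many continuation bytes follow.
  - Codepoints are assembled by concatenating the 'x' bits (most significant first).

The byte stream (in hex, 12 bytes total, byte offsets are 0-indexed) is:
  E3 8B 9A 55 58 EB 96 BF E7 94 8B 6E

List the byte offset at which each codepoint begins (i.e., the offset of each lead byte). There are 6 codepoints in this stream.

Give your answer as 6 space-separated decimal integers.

Answer: 0 3 4 5 8 11

Derivation:
Byte[0]=E3: 3-byte lead, need 2 cont bytes. acc=0x3
Byte[1]=8B: continuation. acc=(acc<<6)|0x0B=0xCB
Byte[2]=9A: continuation. acc=(acc<<6)|0x1A=0x32DA
Completed: cp=U+32DA (starts at byte 0)
Byte[3]=55: 1-byte ASCII. cp=U+0055
Byte[4]=58: 1-byte ASCII. cp=U+0058
Byte[5]=EB: 3-byte lead, need 2 cont bytes. acc=0xB
Byte[6]=96: continuation. acc=(acc<<6)|0x16=0x2D6
Byte[7]=BF: continuation. acc=(acc<<6)|0x3F=0xB5BF
Completed: cp=U+B5BF (starts at byte 5)
Byte[8]=E7: 3-byte lead, need 2 cont bytes. acc=0x7
Byte[9]=94: continuation. acc=(acc<<6)|0x14=0x1D4
Byte[10]=8B: continuation. acc=(acc<<6)|0x0B=0x750B
Completed: cp=U+750B (starts at byte 8)
Byte[11]=6E: 1-byte ASCII. cp=U+006E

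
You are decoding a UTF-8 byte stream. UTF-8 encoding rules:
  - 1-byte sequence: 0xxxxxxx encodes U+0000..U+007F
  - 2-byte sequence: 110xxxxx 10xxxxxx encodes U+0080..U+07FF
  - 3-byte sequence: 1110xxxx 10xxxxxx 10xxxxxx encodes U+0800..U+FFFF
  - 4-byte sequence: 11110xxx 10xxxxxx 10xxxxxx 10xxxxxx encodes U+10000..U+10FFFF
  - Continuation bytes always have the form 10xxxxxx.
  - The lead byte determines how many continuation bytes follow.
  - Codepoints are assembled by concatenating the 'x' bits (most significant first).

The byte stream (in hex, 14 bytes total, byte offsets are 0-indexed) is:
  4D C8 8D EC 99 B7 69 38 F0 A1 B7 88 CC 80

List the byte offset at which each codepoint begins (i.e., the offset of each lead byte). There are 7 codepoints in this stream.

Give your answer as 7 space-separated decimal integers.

Answer: 0 1 3 6 7 8 12

Derivation:
Byte[0]=4D: 1-byte ASCII. cp=U+004D
Byte[1]=C8: 2-byte lead, need 1 cont bytes. acc=0x8
Byte[2]=8D: continuation. acc=(acc<<6)|0x0D=0x20D
Completed: cp=U+020D (starts at byte 1)
Byte[3]=EC: 3-byte lead, need 2 cont bytes. acc=0xC
Byte[4]=99: continuation. acc=(acc<<6)|0x19=0x319
Byte[5]=B7: continuation. acc=(acc<<6)|0x37=0xC677
Completed: cp=U+C677 (starts at byte 3)
Byte[6]=69: 1-byte ASCII. cp=U+0069
Byte[7]=38: 1-byte ASCII. cp=U+0038
Byte[8]=F0: 4-byte lead, need 3 cont bytes. acc=0x0
Byte[9]=A1: continuation. acc=(acc<<6)|0x21=0x21
Byte[10]=B7: continuation. acc=(acc<<6)|0x37=0x877
Byte[11]=88: continuation. acc=(acc<<6)|0x08=0x21DC8
Completed: cp=U+21DC8 (starts at byte 8)
Byte[12]=CC: 2-byte lead, need 1 cont bytes. acc=0xC
Byte[13]=80: continuation. acc=(acc<<6)|0x00=0x300
Completed: cp=U+0300 (starts at byte 12)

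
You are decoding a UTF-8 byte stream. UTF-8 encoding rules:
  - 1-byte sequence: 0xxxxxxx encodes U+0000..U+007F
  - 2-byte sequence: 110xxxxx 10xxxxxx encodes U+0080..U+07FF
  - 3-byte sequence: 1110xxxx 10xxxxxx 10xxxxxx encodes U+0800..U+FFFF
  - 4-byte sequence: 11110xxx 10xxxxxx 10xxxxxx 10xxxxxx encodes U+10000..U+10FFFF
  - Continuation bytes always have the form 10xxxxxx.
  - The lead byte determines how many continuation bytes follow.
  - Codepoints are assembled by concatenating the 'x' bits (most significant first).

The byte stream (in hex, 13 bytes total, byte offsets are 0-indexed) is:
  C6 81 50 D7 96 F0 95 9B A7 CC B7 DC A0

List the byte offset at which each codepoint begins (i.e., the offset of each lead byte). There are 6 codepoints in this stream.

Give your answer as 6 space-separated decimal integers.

Byte[0]=C6: 2-byte lead, need 1 cont bytes. acc=0x6
Byte[1]=81: continuation. acc=(acc<<6)|0x01=0x181
Completed: cp=U+0181 (starts at byte 0)
Byte[2]=50: 1-byte ASCII. cp=U+0050
Byte[3]=D7: 2-byte lead, need 1 cont bytes. acc=0x17
Byte[4]=96: continuation. acc=(acc<<6)|0x16=0x5D6
Completed: cp=U+05D6 (starts at byte 3)
Byte[5]=F0: 4-byte lead, need 3 cont bytes. acc=0x0
Byte[6]=95: continuation. acc=(acc<<6)|0x15=0x15
Byte[7]=9B: continuation. acc=(acc<<6)|0x1B=0x55B
Byte[8]=A7: continuation. acc=(acc<<6)|0x27=0x156E7
Completed: cp=U+156E7 (starts at byte 5)
Byte[9]=CC: 2-byte lead, need 1 cont bytes. acc=0xC
Byte[10]=B7: continuation. acc=(acc<<6)|0x37=0x337
Completed: cp=U+0337 (starts at byte 9)
Byte[11]=DC: 2-byte lead, need 1 cont bytes. acc=0x1C
Byte[12]=A0: continuation. acc=(acc<<6)|0x20=0x720
Completed: cp=U+0720 (starts at byte 11)

Answer: 0 2 3 5 9 11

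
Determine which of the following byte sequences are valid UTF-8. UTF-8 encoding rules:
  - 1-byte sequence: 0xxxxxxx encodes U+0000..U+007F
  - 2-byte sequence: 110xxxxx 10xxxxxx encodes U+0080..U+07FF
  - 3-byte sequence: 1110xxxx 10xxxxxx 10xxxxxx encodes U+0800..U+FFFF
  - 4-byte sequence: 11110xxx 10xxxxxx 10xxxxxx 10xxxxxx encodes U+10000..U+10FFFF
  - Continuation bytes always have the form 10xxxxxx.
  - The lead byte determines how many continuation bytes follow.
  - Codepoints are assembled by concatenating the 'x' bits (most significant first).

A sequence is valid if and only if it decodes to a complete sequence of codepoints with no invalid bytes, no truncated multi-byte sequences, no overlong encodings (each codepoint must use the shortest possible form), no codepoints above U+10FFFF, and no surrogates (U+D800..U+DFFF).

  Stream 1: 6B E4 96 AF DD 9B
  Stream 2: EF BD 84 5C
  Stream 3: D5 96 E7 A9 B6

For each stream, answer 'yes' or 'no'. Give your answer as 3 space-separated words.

Answer: yes yes yes

Derivation:
Stream 1: decodes cleanly. VALID
Stream 2: decodes cleanly. VALID
Stream 3: decodes cleanly. VALID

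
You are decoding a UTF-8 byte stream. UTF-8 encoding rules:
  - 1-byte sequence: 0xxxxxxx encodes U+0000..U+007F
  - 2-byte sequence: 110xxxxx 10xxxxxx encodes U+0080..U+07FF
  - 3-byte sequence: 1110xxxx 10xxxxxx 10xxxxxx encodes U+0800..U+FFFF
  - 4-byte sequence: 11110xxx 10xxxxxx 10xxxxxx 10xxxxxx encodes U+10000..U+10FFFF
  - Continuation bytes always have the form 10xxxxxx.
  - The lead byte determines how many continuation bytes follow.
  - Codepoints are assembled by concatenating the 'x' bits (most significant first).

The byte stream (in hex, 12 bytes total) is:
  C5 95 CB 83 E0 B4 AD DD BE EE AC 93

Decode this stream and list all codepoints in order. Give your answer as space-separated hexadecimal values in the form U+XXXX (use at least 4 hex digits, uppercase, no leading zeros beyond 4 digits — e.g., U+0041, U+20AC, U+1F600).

Answer: U+0155 U+02C3 U+0D2D U+077E U+EB13

Derivation:
Byte[0]=C5: 2-byte lead, need 1 cont bytes. acc=0x5
Byte[1]=95: continuation. acc=(acc<<6)|0x15=0x155
Completed: cp=U+0155 (starts at byte 0)
Byte[2]=CB: 2-byte lead, need 1 cont bytes. acc=0xB
Byte[3]=83: continuation. acc=(acc<<6)|0x03=0x2C3
Completed: cp=U+02C3 (starts at byte 2)
Byte[4]=E0: 3-byte lead, need 2 cont bytes. acc=0x0
Byte[5]=B4: continuation. acc=(acc<<6)|0x34=0x34
Byte[6]=AD: continuation. acc=(acc<<6)|0x2D=0xD2D
Completed: cp=U+0D2D (starts at byte 4)
Byte[7]=DD: 2-byte lead, need 1 cont bytes. acc=0x1D
Byte[8]=BE: continuation. acc=(acc<<6)|0x3E=0x77E
Completed: cp=U+077E (starts at byte 7)
Byte[9]=EE: 3-byte lead, need 2 cont bytes. acc=0xE
Byte[10]=AC: continuation. acc=(acc<<6)|0x2C=0x3AC
Byte[11]=93: continuation. acc=(acc<<6)|0x13=0xEB13
Completed: cp=U+EB13 (starts at byte 9)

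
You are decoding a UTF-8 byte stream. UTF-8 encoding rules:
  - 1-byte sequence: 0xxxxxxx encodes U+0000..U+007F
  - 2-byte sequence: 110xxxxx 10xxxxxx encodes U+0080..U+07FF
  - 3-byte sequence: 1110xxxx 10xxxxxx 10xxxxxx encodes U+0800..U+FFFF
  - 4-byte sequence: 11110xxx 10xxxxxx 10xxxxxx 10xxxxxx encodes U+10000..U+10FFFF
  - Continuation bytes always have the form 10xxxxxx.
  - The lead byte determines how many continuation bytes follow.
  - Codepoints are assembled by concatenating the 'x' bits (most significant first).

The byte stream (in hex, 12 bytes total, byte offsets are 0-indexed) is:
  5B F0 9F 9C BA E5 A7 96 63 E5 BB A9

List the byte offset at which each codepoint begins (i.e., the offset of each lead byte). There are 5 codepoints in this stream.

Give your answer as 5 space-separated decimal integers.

Answer: 0 1 5 8 9

Derivation:
Byte[0]=5B: 1-byte ASCII. cp=U+005B
Byte[1]=F0: 4-byte lead, need 3 cont bytes. acc=0x0
Byte[2]=9F: continuation. acc=(acc<<6)|0x1F=0x1F
Byte[3]=9C: continuation. acc=(acc<<6)|0x1C=0x7DC
Byte[4]=BA: continuation. acc=(acc<<6)|0x3A=0x1F73A
Completed: cp=U+1F73A (starts at byte 1)
Byte[5]=E5: 3-byte lead, need 2 cont bytes. acc=0x5
Byte[6]=A7: continuation. acc=(acc<<6)|0x27=0x167
Byte[7]=96: continuation. acc=(acc<<6)|0x16=0x59D6
Completed: cp=U+59D6 (starts at byte 5)
Byte[8]=63: 1-byte ASCII. cp=U+0063
Byte[9]=E5: 3-byte lead, need 2 cont bytes. acc=0x5
Byte[10]=BB: continuation. acc=(acc<<6)|0x3B=0x17B
Byte[11]=A9: continuation. acc=(acc<<6)|0x29=0x5EE9
Completed: cp=U+5EE9 (starts at byte 9)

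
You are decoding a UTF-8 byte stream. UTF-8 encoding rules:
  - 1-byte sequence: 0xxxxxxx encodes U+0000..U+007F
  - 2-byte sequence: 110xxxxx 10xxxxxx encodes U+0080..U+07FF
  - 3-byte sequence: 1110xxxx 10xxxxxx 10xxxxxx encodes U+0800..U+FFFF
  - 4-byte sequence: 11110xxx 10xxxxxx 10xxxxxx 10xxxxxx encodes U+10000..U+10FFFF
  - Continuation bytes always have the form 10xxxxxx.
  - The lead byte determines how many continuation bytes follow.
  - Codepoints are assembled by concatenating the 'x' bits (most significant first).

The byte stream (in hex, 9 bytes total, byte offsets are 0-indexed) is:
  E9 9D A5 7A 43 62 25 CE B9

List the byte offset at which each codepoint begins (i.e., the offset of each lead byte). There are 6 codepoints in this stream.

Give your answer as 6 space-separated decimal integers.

Answer: 0 3 4 5 6 7

Derivation:
Byte[0]=E9: 3-byte lead, need 2 cont bytes. acc=0x9
Byte[1]=9D: continuation. acc=(acc<<6)|0x1D=0x25D
Byte[2]=A5: continuation. acc=(acc<<6)|0x25=0x9765
Completed: cp=U+9765 (starts at byte 0)
Byte[3]=7A: 1-byte ASCII. cp=U+007A
Byte[4]=43: 1-byte ASCII. cp=U+0043
Byte[5]=62: 1-byte ASCII. cp=U+0062
Byte[6]=25: 1-byte ASCII. cp=U+0025
Byte[7]=CE: 2-byte lead, need 1 cont bytes. acc=0xE
Byte[8]=B9: continuation. acc=(acc<<6)|0x39=0x3B9
Completed: cp=U+03B9 (starts at byte 7)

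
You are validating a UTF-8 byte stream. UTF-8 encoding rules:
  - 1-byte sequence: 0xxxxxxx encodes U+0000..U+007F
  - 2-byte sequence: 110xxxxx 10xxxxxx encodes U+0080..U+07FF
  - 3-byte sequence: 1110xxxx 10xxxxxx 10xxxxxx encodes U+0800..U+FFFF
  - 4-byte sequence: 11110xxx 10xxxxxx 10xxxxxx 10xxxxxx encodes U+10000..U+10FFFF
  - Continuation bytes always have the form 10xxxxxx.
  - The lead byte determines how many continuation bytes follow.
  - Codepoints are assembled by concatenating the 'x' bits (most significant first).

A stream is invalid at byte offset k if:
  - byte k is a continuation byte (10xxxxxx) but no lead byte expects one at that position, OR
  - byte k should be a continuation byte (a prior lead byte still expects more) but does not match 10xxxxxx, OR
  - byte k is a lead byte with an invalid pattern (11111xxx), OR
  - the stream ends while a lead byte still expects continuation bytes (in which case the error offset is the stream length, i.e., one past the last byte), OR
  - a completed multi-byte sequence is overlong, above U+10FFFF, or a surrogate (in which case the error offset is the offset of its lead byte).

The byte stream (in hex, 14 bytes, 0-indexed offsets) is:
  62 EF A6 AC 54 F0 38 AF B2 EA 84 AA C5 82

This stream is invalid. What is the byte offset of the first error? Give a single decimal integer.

Answer: 6

Derivation:
Byte[0]=62: 1-byte ASCII. cp=U+0062
Byte[1]=EF: 3-byte lead, need 2 cont bytes. acc=0xF
Byte[2]=A6: continuation. acc=(acc<<6)|0x26=0x3E6
Byte[3]=AC: continuation. acc=(acc<<6)|0x2C=0xF9AC
Completed: cp=U+F9AC (starts at byte 1)
Byte[4]=54: 1-byte ASCII. cp=U+0054
Byte[5]=F0: 4-byte lead, need 3 cont bytes. acc=0x0
Byte[6]=38: expected 10xxxxxx continuation. INVALID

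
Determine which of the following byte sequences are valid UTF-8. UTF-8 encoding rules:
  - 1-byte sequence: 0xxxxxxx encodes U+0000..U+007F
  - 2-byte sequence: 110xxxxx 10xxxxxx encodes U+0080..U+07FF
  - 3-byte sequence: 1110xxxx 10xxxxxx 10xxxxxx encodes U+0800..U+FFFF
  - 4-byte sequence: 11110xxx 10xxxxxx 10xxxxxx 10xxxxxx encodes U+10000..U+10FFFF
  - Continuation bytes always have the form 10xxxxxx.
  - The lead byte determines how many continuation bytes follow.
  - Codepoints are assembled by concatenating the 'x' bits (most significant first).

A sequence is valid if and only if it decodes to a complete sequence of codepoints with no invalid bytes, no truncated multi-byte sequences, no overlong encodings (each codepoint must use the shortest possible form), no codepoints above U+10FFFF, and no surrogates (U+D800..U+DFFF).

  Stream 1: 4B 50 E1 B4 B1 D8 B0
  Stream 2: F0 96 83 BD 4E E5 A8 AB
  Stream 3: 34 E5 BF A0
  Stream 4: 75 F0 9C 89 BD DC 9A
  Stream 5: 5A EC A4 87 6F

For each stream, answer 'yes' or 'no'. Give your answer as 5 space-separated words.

Stream 1: decodes cleanly. VALID
Stream 2: decodes cleanly. VALID
Stream 3: decodes cleanly. VALID
Stream 4: decodes cleanly. VALID
Stream 5: decodes cleanly. VALID

Answer: yes yes yes yes yes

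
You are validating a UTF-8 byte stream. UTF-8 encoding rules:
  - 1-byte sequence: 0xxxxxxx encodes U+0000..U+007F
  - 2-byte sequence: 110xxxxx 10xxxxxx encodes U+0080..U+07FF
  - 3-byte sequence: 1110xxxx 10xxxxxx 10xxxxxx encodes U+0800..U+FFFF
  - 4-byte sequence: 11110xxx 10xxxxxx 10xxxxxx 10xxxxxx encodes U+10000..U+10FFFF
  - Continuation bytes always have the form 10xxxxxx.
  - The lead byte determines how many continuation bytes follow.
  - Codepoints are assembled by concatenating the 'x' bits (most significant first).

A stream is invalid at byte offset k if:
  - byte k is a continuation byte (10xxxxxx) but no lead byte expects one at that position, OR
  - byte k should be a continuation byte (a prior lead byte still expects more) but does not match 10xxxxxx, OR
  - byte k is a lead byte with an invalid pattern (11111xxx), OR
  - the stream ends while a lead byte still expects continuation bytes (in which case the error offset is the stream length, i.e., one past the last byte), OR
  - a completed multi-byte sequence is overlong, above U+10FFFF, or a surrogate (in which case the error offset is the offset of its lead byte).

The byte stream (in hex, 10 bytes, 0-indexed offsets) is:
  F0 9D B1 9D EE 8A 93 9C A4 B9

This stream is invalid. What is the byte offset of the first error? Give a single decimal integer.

Answer: 7

Derivation:
Byte[0]=F0: 4-byte lead, need 3 cont bytes. acc=0x0
Byte[1]=9D: continuation. acc=(acc<<6)|0x1D=0x1D
Byte[2]=B1: continuation. acc=(acc<<6)|0x31=0x771
Byte[3]=9D: continuation. acc=(acc<<6)|0x1D=0x1DC5D
Completed: cp=U+1DC5D (starts at byte 0)
Byte[4]=EE: 3-byte lead, need 2 cont bytes. acc=0xE
Byte[5]=8A: continuation. acc=(acc<<6)|0x0A=0x38A
Byte[6]=93: continuation. acc=(acc<<6)|0x13=0xE293
Completed: cp=U+E293 (starts at byte 4)
Byte[7]=9C: INVALID lead byte (not 0xxx/110x/1110/11110)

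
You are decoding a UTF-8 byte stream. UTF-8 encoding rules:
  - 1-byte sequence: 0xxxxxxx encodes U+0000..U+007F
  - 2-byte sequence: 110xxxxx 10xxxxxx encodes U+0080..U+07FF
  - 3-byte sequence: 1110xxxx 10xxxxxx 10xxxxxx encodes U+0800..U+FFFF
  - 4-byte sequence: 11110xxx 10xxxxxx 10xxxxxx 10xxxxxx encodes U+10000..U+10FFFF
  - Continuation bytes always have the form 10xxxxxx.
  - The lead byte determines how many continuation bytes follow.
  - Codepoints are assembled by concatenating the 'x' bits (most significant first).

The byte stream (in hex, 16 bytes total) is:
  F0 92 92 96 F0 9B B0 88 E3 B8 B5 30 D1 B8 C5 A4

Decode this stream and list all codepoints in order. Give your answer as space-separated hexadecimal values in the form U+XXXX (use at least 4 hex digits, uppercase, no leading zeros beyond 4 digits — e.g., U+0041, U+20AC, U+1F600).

Byte[0]=F0: 4-byte lead, need 3 cont bytes. acc=0x0
Byte[1]=92: continuation. acc=(acc<<6)|0x12=0x12
Byte[2]=92: continuation. acc=(acc<<6)|0x12=0x492
Byte[3]=96: continuation. acc=(acc<<6)|0x16=0x12496
Completed: cp=U+12496 (starts at byte 0)
Byte[4]=F0: 4-byte lead, need 3 cont bytes. acc=0x0
Byte[5]=9B: continuation. acc=(acc<<6)|0x1B=0x1B
Byte[6]=B0: continuation. acc=(acc<<6)|0x30=0x6F0
Byte[7]=88: continuation. acc=(acc<<6)|0x08=0x1BC08
Completed: cp=U+1BC08 (starts at byte 4)
Byte[8]=E3: 3-byte lead, need 2 cont bytes. acc=0x3
Byte[9]=B8: continuation. acc=(acc<<6)|0x38=0xF8
Byte[10]=B5: continuation. acc=(acc<<6)|0x35=0x3E35
Completed: cp=U+3E35 (starts at byte 8)
Byte[11]=30: 1-byte ASCII. cp=U+0030
Byte[12]=D1: 2-byte lead, need 1 cont bytes. acc=0x11
Byte[13]=B8: continuation. acc=(acc<<6)|0x38=0x478
Completed: cp=U+0478 (starts at byte 12)
Byte[14]=C5: 2-byte lead, need 1 cont bytes. acc=0x5
Byte[15]=A4: continuation. acc=(acc<<6)|0x24=0x164
Completed: cp=U+0164 (starts at byte 14)

Answer: U+12496 U+1BC08 U+3E35 U+0030 U+0478 U+0164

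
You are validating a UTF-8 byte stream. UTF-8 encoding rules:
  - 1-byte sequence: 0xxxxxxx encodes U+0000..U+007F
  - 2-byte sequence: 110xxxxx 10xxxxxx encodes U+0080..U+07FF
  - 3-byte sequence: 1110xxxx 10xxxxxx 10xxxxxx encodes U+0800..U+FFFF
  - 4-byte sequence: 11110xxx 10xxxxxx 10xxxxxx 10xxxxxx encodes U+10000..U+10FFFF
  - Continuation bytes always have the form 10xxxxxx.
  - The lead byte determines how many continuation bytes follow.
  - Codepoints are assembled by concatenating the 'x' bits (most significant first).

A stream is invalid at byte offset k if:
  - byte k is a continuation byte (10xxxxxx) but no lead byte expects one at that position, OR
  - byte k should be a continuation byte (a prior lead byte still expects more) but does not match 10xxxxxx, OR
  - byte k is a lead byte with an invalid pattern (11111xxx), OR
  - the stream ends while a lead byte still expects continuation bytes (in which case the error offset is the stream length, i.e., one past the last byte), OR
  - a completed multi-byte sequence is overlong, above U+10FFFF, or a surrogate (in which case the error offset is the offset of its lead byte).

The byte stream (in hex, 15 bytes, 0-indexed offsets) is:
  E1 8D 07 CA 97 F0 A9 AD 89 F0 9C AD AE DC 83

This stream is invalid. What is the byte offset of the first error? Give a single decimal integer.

Answer: 2

Derivation:
Byte[0]=E1: 3-byte lead, need 2 cont bytes. acc=0x1
Byte[1]=8D: continuation. acc=(acc<<6)|0x0D=0x4D
Byte[2]=07: expected 10xxxxxx continuation. INVALID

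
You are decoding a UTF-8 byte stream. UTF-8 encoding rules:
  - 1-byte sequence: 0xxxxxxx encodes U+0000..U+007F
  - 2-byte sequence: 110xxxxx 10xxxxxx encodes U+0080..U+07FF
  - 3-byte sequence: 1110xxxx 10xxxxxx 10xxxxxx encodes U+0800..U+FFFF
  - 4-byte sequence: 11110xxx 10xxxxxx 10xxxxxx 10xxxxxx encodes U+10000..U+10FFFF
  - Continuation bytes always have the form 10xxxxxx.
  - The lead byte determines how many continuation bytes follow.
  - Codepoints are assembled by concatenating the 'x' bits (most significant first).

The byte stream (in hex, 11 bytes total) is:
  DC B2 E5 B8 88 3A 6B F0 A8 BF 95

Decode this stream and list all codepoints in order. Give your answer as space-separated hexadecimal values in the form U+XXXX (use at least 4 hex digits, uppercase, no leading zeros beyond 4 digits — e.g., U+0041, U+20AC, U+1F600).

Byte[0]=DC: 2-byte lead, need 1 cont bytes. acc=0x1C
Byte[1]=B2: continuation. acc=(acc<<6)|0x32=0x732
Completed: cp=U+0732 (starts at byte 0)
Byte[2]=E5: 3-byte lead, need 2 cont bytes. acc=0x5
Byte[3]=B8: continuation. acc=(acc<<6)|0x38=0x178
Byte[4]=88: continuation. acc=(acc<<6)|0x08=0x5E08
Completed: cp=U+5E08 (starts at byte 2)
Byte[5]=3A: 1-byte ASCII. cp=U+003A
Byte[6]=6B: 1-byte ASCII. cp=U+006B
Byte[7]=F0: 4-byte lead, need 3 cont bytes. acc=0x0
Byte[8]=A8: continuation. acc=(acc<<6)|0x28=0x28
Byte[9]=BF: continuation. acc=(acc<<6)|0x3F=0xA3F
Byte[10]=95: continuation. acc=(acc<<6)|0x15=0x28FD5
Completed: cp=U+28FD5 (starts at byte 7)

Answer: U+0732 U+5E08 U+003A U+006B U+28FD5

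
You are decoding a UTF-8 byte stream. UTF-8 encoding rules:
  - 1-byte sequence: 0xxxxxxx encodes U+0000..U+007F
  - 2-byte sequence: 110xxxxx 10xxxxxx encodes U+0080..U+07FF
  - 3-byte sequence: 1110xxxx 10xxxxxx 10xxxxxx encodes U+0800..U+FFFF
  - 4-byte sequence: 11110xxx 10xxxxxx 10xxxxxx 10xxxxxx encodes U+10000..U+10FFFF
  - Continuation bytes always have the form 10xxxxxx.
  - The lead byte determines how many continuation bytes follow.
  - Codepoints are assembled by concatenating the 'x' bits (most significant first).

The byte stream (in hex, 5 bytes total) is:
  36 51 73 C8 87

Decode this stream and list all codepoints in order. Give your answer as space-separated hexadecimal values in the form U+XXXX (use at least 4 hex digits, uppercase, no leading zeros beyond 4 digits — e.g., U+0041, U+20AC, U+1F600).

Answer: U+0036 U+0051 U+0073 U+0207

Derivation:
Byte[0]=36: 1-byte ASCII. cp=U+0036
Byte[1]=51: 1-byte ASCII. cp=U+0051
Byte[2]=73: 1-byte ASCII. cp=U+0073
Byte[3]=C8: 2-byte lead, need 1 cont bytes. acc=0x8
Byte[4]=87: continuation. acc=(acc<<6)|0x07=0x207
Completed: cp=U+0207 (starts at byte 3)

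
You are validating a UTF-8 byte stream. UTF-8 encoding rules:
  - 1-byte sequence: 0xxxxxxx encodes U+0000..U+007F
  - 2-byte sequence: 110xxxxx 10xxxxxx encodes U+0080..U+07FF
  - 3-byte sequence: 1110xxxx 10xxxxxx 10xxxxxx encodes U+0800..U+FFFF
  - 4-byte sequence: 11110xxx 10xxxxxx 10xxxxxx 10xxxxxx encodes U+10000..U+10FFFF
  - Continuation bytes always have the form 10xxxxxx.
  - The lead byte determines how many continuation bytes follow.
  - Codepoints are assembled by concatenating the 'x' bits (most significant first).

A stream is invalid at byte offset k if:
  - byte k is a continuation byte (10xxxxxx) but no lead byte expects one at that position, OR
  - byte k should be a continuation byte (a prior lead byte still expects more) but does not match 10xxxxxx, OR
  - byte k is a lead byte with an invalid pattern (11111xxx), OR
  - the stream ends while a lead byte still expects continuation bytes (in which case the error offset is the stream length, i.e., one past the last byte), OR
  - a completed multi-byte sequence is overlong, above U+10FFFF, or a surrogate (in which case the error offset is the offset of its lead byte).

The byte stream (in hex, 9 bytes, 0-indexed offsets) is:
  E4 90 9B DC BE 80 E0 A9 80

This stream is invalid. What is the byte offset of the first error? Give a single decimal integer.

Answer: 5

Derivation:
Byte[0]=E4: 3-byte lead, need 2 cont bytes. acc=0x4
Byte[1]=90: continuation. acc=(acc<<6)|0x10=0x110
Byte[2]=9B: continuation. acc=(acc<<6)|0x1B=0x441B
Completed: cp=U+441B (starts at byte 0)
Byte[3]=DC: 2-byte lead, need 1 cont bytes. acc=0x1C
Byte[4]=BE: continuation. acc=(acc<<6)|0x3E=0x73E
Completed: cp=U+073E (starts at byte 3)
Byte[5]=80: INVALID lead byte (not 0xxx/110x/1110/11110)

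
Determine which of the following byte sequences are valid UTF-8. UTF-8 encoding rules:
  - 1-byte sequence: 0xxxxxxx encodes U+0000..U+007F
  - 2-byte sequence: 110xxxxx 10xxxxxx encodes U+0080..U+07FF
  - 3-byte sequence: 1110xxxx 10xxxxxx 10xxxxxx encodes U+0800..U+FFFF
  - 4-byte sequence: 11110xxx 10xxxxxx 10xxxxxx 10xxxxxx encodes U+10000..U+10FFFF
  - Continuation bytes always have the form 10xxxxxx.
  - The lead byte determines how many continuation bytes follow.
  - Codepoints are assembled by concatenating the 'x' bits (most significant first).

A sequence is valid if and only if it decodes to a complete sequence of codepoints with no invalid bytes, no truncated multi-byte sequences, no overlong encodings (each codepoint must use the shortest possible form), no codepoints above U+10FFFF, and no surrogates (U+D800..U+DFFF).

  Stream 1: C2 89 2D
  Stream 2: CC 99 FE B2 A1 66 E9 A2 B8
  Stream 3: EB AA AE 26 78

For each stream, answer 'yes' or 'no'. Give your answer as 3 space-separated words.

Stream 1: decodes cleanly. VALID
Stream 2: error at byte offset 2. INVALID
Stream 3: decodes cleanly. VALID

Answer: yes no yes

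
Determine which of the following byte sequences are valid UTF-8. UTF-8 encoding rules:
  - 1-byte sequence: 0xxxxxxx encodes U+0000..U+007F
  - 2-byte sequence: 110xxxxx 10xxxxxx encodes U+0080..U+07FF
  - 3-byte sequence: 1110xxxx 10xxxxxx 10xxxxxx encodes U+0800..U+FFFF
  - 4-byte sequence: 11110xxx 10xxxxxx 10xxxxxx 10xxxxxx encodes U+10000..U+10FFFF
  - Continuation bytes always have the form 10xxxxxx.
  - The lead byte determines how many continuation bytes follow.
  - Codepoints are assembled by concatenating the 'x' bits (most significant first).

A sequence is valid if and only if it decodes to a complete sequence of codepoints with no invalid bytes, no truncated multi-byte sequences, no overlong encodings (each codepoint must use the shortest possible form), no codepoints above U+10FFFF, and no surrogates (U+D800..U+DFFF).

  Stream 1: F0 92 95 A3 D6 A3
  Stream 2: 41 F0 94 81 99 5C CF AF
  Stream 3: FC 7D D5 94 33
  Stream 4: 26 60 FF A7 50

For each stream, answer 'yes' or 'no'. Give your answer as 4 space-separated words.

Answer: yes yes no no

Derivation:
Stream 1: decodes cleanly. VALID
Stream 2: decodes cleanly. VALID
Stream 3: error at byte offset 0. INVALID
Stream 4: error at byte offset 2. INVALID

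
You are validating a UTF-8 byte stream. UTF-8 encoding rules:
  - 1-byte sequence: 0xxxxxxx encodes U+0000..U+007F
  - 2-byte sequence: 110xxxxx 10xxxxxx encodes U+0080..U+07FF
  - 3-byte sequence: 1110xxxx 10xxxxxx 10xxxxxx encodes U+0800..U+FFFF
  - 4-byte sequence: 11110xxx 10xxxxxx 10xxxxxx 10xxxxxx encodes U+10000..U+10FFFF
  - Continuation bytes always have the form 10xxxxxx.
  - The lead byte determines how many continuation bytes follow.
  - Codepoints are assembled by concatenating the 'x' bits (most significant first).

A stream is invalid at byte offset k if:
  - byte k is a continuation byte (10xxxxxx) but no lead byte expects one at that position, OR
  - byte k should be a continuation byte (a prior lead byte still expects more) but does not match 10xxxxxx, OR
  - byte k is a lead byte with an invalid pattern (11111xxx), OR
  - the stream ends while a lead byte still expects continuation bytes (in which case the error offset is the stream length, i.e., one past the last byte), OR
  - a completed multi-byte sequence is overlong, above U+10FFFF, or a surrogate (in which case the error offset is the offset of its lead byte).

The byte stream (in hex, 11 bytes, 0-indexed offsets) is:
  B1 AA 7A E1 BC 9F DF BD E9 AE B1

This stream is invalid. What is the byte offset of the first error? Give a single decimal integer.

Answer: 0

Derivation:
Byte[0]=B1: INVALID lead byte (not 0xxx/110x/1110/11110)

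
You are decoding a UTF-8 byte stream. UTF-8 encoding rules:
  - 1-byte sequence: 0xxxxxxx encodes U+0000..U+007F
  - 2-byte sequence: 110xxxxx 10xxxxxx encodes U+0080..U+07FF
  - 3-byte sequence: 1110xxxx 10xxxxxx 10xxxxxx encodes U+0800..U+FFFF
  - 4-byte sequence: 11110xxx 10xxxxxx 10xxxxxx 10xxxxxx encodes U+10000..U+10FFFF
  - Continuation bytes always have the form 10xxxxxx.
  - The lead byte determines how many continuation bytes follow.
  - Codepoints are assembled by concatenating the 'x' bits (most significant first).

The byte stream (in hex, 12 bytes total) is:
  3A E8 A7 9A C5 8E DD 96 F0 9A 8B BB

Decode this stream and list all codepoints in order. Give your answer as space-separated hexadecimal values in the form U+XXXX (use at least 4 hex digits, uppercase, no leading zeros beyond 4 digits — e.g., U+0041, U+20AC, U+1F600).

Byte[0]=3A: 1-byte ASCII. cp=U+003A
Byte[1]=E8: 3-byte lead, need 2 cont bytes. acc=0x8
Byte[2]=A7: continuation. acc=(acc<<6)|0x27=0x227
Byte[3]=9A: continuation. acc=(acc<<6)|0x1A=0x89DA
Completed: cp=U+89DA (starts at byte 1)
Byte[4]=C5: 2-byte lead, need 1 cont bytes. acc=0x5
Byte[5]=8E: continuation. acc=(acc<<6)|0x0E=0x14E
Completed: cp=U+014E (starts at byte 4)
Byte[6]=DD: 2-byte lead, need 1 cont bytes. acc=0x1D
Byte[7]=96: continuation. acc=(acc<<6)|0x16=0x756
Completed: cp=U+0756 (starts at byte 6)
Byte[8]=F0: 4-byte lead, need 3 cont bytes. acc=0x0
Byte[9]=9A: continuation. acc=(acc<<6)|0x1A=0x1A
Byte[10]=8B: continuation. acc=(acc<<6)|0x0B=0x68B
Byte[11]=BB: continuation. acc=(acc<<6)|0x3B=0x1A2FB
Completed: cp=U+1A2FB (starts at byte 8)

Answer: U+003A U+89DA U+014E U+0756 U+1A2FB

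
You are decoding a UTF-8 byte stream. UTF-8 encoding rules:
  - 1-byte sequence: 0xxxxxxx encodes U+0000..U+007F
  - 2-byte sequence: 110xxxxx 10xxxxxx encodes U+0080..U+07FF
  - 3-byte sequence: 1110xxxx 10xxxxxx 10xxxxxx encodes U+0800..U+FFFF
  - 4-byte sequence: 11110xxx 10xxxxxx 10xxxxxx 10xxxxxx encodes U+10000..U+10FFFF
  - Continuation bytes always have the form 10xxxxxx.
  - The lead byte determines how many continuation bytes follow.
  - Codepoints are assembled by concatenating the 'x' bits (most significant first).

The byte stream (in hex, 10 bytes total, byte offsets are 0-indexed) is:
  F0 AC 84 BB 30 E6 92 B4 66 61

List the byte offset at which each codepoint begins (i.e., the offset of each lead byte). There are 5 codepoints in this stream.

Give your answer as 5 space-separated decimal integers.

Byte[0]=F0: 4-byte lead, need 3 cont bytes. acc=0x0
Byte[1]=AC: continuation. acc=(acc<<6)|0x2C=0x2C
Byte[2]=84: continuation. acc=(acc<<6)|0x04=0xB04
Byte[3]=BB: continuation. acc=(acc<<6)|0x3B=0x2C13B
Completed: cp=U+2C13B (starts at byte 0)
Byte[4]=30: 1-byte ASCII. cp=U+0030
Byte[5]=E6: 3-byte lead, need 2 cont bytes. acc=0x6
Byte[6]=92: continuation. acc=(acc<<6)|0x12=0x192
Byte[7]=B4: continuation. acc=(acc<<6)|0x34=0x64B4
Completed: cp=U+64B4 (starts at byte 5)
Byte[8]=66: 1-byte ASCII. cp=U+0066
Byte[9]=61: 1-byte ASCII. cp=U+0061

Answer: 0 4 5 8 9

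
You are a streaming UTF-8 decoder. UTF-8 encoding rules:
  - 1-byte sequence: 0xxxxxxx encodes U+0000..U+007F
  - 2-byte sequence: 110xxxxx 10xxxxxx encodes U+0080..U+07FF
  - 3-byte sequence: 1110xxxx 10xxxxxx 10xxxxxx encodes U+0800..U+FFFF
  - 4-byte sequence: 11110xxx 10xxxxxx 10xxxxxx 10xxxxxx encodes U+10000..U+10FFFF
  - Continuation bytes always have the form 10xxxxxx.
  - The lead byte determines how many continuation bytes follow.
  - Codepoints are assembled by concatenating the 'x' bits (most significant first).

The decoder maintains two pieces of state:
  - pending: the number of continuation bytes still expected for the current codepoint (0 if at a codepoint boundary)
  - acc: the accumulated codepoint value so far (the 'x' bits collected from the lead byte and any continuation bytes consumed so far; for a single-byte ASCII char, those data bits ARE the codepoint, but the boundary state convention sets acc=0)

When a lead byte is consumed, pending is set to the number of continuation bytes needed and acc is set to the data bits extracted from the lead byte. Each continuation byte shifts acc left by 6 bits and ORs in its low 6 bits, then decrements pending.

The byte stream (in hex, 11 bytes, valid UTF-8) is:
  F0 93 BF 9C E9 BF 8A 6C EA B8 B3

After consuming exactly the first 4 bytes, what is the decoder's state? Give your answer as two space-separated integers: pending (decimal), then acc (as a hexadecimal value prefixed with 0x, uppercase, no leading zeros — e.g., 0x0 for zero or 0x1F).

Answer: 0 0x13FDC

Derivation:
Byte[0]=F0: 4-byte lead. pending=3, acc=0x0
Byte[1]=93: continuation. acc=(acc<<6)|0x13=0x13, pending=2
Byte[2]=BF: continuation. acc=(acc<<6)|0x3F=0x4FF, pending=1
Byte[3]=9C: continuation. acc=(acc<<6)|0x1C=0x13FDC, pending=0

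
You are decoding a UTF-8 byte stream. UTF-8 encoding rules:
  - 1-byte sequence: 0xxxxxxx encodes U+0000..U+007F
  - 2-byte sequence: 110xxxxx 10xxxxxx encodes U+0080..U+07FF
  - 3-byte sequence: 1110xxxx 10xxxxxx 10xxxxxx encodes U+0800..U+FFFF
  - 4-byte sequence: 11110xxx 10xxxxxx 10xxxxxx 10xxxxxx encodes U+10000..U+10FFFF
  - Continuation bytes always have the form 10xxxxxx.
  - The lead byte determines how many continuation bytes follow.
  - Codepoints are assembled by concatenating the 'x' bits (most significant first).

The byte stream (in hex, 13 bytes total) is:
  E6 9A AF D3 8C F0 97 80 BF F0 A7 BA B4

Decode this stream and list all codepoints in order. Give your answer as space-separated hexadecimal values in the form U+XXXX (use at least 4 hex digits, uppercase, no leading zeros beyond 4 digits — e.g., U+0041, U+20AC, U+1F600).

Answer: U+66AF U+04CC U+1703F U+27EB4

Derivation:
Byte[0]=E6: 3-byte lead, need 2 cont bytes. acc=0x6
Byte[1]=9A: continuation. acc=(acc<<6)|0x1A=0x19A
Byte[2]=AF: continuation. acc=(acc<<6)|0x2F=0x66AF
Completed: cp=U+66AF (starts at byte 0)
Byte[3]=D3: 2-byte lead, need 1 cont bytes. acc=0x13
Byte[4]=8C: continuation. acc=(acc<<6)|0x0C=0x4CC
Completed: cp=U+04CC (starts at byte 3)
Byte[5]=F0: 4-byte lead, need 3 cont bytes. acc=0x0
Byte[6]=97: continuation. acc=(acc<<6)|0x17=0x17
Byte[7]=80: continuation. acc=(acc<<6)|0x00=0x5C0
Byte[8]=BF: continuation. acc=(acc<<6)|0x3F=0x1703F
Completed: cp=U+1703F (starts at byte 5)
Byte[9]=F0: 4-byte lead, need 3 cont bytes. acc=0x0
Byte[10]=A7: continuation. acc=(acc<<6)|0x27=0x27
Byte[11]=BA: continuation. acc=(acc<<6)|0x3A=0x9FA
Byte[12]=B4: continuation. acc=(acc<<6)|0x34=0x27EB4
Completed: cp=U+27EB4 (starts at byte 9)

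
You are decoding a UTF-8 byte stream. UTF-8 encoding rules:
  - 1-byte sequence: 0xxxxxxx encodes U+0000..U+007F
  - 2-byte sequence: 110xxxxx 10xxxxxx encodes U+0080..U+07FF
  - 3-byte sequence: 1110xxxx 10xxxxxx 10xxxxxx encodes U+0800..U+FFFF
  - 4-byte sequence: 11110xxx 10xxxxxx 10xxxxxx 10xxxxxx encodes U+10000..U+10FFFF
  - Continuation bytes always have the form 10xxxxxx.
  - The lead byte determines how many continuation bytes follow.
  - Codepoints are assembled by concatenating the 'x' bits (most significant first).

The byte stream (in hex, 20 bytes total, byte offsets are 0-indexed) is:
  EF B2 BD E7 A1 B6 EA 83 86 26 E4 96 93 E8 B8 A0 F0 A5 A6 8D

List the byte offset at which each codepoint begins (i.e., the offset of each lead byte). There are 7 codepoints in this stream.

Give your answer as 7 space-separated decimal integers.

Byte[0]=EF: 3-byte lead, need 2 cont bytes. acc=0xF
Byte[1]=B2: continuation. acc=(acc<<6)|0x32=0x3F2
Byte[2]=BD: continuation. acc=(acc<<6)|0x3D=0xFCBD
Completed: cp=U+FCBD (starts at byte 0)
Byte[3]=E7: 3-byte lead, need 2 cont bytes. acc=0x7
Byte[4]=A1: continuation. acc=(acc<<6)|0x21=0x1E1
Byte[5]=B6: continuation. acc=(acc<<6)|0x36=0x7876
Completed: cp=U+7876 (starts at byte 3)
Byte[6]=EA: 3-byte lead, need 2 cont bytes. acc=0xA
Byte[7]=83: continuation. acc=(acc<<6)|0x03=0x283
Byte[8]=86: continuation. acc=(acc<<6)|0x06=0xA0C6
Completed: cp=U+A0C6 (starts at byte 6)
Byte[9]=26: 1-byte ASCII. cp=U+0026
Byte[10]=E4: 3-byte lead, need 2 cont bytes. acc=0x4
Byte[11]=96: continuation. acc=(acc<<6)|0x16=0x116
Byte[12]=93: continuation. acc=(acc<<6)|0x13=0x4593
Completed: cp=U+4593 (starts at byte 10)
Byte[13]=E8: 3-byte lead, need 2 cont bytes. acc=0x8
Byte[14]=B8: continuation. acc=(acc<<6)|0x38=0x238
Byte[15]=A0: continuation. acc=(acc<<6)|0x20=0x8E20
Completed: cp=U+8E20 (starts at byte 13)
Byte[16]=F0: 4-byte lead, need 3 cont bytes. acc=0x0
Byte[17]=A5: continuation. acc=(acc<<6)|0x25=0x25
Byte[18]=A6: continuation. acc=(acc<<6)|0x26=0x966
Byte[19]=8D: continuation. acc=(acc<<6)|0x0D=0x2598D
Completed: cp=U+2598D (starts at byte 16)

Answer: 0 3 6 9 10 13 16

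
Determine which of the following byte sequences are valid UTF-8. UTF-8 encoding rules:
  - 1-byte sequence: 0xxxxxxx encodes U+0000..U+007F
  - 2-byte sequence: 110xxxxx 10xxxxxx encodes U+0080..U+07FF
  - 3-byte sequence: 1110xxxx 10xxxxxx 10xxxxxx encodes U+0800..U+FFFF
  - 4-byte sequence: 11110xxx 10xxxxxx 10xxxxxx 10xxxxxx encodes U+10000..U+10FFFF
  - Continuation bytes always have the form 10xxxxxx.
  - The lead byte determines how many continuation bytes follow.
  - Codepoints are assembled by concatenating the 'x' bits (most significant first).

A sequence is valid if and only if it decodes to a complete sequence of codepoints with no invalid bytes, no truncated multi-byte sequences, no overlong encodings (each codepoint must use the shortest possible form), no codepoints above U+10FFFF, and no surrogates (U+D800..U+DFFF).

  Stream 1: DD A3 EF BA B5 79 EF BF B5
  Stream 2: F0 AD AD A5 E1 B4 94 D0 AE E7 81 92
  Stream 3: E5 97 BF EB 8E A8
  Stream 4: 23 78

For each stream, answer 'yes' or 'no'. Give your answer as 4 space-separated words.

Stream 1: decodes cleanly. VALID
Stream 2: decodes cleanly. VALID
Stream 3: decodes cleanly. VALID
Stream 4: decodes cleanly. VALID

Answer: yes yes yes yes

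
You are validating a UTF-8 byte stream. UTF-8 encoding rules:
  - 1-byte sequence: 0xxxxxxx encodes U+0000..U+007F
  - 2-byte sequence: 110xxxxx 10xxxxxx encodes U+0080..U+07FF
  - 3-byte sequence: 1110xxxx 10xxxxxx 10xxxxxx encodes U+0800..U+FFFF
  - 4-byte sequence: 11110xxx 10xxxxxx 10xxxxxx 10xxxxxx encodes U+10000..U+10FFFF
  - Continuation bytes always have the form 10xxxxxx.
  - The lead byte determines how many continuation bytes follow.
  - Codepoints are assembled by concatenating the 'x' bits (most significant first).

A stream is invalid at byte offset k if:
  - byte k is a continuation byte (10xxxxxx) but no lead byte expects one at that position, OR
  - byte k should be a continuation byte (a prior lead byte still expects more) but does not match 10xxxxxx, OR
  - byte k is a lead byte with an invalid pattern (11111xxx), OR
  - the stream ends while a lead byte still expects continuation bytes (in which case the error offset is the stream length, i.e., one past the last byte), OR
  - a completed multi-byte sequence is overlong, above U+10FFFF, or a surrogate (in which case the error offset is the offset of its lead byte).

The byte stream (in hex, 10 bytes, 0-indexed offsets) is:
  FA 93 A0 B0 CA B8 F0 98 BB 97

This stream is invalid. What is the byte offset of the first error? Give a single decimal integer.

Answer: 0

Derivation:
Byte[0]=FA: INVALID lead byte (not 0xxx/110x/1110/11110)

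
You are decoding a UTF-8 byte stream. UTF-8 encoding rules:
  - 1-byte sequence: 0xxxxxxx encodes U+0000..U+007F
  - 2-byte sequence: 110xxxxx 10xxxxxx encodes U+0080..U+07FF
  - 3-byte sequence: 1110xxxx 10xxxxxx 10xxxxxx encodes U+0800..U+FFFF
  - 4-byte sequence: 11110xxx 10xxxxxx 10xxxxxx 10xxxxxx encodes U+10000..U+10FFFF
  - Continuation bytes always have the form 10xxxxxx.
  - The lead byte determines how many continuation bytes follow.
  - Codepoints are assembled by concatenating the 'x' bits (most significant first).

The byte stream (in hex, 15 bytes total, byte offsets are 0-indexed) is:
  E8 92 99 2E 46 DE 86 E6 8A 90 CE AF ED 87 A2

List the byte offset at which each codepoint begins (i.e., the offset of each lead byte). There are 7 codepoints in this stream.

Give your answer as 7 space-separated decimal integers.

Byte[0]=E8: 3-byte lead, need 2 cont bytes. acc=0x8
Byte[1]=92: continuation. acc=(acc<<6)|0x12=0x212
Byte[2]=99: continuation. acc=(acc<<6)|0x19=0x8499
Completed: cp=U+8499 (starts at byte 0)
Byte[3]=2E: 1-byte ASCII. cp=U+002E
Byte[4]=46: 1-byte ASCII. cp=U+0046
Byte[5]=DE: 2-byte lead, need 1 cont bytes. acc=0x1E
Byte[6]=86: continuation. acc=(acc<<6)|0x06=0x786
Completed: cp=U+0786 (starts at byte 5)
Byte[7]=E6: 3-byte lead, need 2 cont bytes. acc=0x6
Byte[8]=8A: continuation. acc=(acc<<6)|0x0A=0x18A
Byte[9]=90: continuation. acc=(acc<<6)|0x10=0x6290
Completed: cp=U+6290 (starts at byte 7)
Byte[10]=CE: 2-byte lead, need 1 cont bytes. acc=0xE
Byte[11]=AF: continuation. acc=(acc<<6)|0x2F=0x3AF
Completed: cp=U+03AF (starts at byte 10)
Byte[12]=ED: 3-byte lead, need 2 cont bytes. acc=0xD
Byte[13]=87: continuation. acc=(acc<<6)|0x07=0x347
Byte[14]=A2: continuation. acc=(acc<<6)|0x22=0xD1E2
Completed: cp=U+D1E2 (starts at byte 12)

Answer: 0 3 4 5 7 10 12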